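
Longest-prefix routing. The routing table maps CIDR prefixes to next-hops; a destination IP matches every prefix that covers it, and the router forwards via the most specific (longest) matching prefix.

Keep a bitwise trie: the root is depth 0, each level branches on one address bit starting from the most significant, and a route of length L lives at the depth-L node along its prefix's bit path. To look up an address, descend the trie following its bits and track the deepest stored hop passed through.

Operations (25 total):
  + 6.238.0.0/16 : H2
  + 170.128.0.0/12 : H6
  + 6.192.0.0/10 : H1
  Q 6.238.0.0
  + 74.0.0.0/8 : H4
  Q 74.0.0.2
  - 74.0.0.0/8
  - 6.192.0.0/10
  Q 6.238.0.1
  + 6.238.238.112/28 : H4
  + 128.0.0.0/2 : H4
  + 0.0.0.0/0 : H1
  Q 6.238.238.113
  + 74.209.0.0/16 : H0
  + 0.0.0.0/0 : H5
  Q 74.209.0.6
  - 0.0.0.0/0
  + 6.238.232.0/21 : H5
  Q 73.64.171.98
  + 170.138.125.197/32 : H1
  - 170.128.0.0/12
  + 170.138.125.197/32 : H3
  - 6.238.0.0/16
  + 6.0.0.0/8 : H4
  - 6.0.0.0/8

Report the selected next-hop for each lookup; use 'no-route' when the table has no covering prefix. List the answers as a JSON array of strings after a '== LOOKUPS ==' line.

Process each operation:
  add 6.238.0.0/16 -> H2 at depth 16
  add 170.128.0.0/12 -> H6 at depth 12
  add 6.192.0.0/10 -> H1 at depth 10
  ? 6.238.0.0  path d0:-→d1:-→d2:-→d3:-→d4:-→d5:-→d6:-→d7:-→d8:-→d9:-→d10:H1→d11:-→d12:-→d13:-→d14:-→d15:-→d16:H2  best=H2
  add 74.0.0.0/8 -> H4 at depth 8
  ? 74.0.0.2  path d0:-→d1:-→d2:-→d3:-→d4:-→d5:-→d6:-→d7:-→d8:H4  best=H4
  - 74.0.0.0/8 clear@8
  - 6.192.0.0/10 clear@10
  ? 6.238.0.1  path d0:-→d1:-→d2:-→d3:-→d4:-→d5:-→d6:-→d7:-→d8:-→d9:-→d10:-→d11:-→d12:-→d13:-→d14:-→d15:-→d16:H2  best=H2
  add 6.238.238.112/28 -> H4 at depth 28
  add 128.0.0.0/2 -> H4 at depth 2
  add 0.0.0.0/0 -> H1 at depth 0
  ? 6.238.238.113  path d0:H1→d1:-→d2:-→d3:-→d4:-→d5:-→d6:-→d7:-→d8:-→d9:-→d10:-→d11:-→d12:-→d13:-→d14:-→d15:-→d16:H2→d17:-→d18:-→d19:-→d20:-→d21:-→d22:-→d23:-→d24:-→d25:-→d26:-→d27:-→d28:H4  best=H4
  add 74.209.0.0/16 -> H0 at depth 16
  add 0.0.0.0/0 -> H5 at depth 0
  ? 74.209.0.6  path d0:H5→d1:-→d2:-→d3:-→d4:-→d5:-→d6:-→d7:-→d8:-→d9:-→d10:-→d11:-→d12:-→d13:-→d14:-→d15:-→d16:H0  best=H0
  - 0.0.0.0/0 clear@0
  add 6.238.232.0/21 -> H5 at depth 21
  ? 73.64.171.98  path d0:-→d1:-→d2:-→d3:-→d4:-→d5:-→d6:-  best=no-route
  add 170.138.125.197/32 -> H1 at depth 32
  - 170.128.0.0/12 clear@12
  add 170.138.125.197/32 -> H3 at depth 32
  - 6.238.0.0/16 clear@16
  add 6.0.0.0/8 -> H4 at depth 8
  - 6.0.0.0/8 clear@8

== LOOKUPS ==
["H2","H4","H2","H4","H0","no-route"]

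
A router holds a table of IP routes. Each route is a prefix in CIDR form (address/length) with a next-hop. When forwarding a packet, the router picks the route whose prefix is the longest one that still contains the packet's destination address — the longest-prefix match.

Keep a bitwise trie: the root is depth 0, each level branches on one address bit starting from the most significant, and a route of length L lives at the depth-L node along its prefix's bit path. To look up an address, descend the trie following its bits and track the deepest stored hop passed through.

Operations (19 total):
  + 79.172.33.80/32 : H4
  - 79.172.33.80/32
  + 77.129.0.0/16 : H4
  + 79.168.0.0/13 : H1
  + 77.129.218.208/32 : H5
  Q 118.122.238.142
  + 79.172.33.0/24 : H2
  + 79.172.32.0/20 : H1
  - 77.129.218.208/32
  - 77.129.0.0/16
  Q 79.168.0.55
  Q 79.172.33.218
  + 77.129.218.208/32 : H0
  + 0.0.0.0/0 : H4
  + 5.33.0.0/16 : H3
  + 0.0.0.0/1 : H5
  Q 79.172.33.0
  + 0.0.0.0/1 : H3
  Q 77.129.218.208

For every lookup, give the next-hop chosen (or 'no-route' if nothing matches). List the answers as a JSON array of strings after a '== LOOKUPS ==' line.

Process each operation:
  add 79.172.33.80/32 -> H4 at depth 32
  - 79.172.33.80/32 clear@32
  add 77.129.0.0/16 -> H4 at depth 16
  add 79.168.0.0/13 -> H1 at depth 13
  add 77.129.218.208/32 -> H5 at depth 32
  Q 118.122.238.142: descend 01 ; hops seen [∅] ; pick no-route
  add 79.172.33.0/24 -> H2 at depth 24
  add 79.172.32.0/20 -> H1 at depth 20
  - 77.129.218.208/32 clear@32
  - 77.129.0.0/16 clear@16
  Q 79.168.0.55: descend 0100111110101 ; hops seen [H1] ; pick H1
  Q 79.172.33.218: descend 010011111010110000100001 ; hops seen [H1,H1,H2] ; pick H2
  add 77.129.218.208/32 -> H0 at depth 32
  add 0.0.0.0/0 -> H4 at depth 0
  add 5.33.0.0/16 -> H3 at depth 16
  add 0.0.0.0/1 -> H5 at depth 1
  Q 79.172.33.0: descend 0100111110101100001000010 ; hops seen [H4,H5,H1,H1,H2] ; pick H2
  add 0.0.0.0/1 -> H3 at depth 1
  Q 77.129.218.208: descend 01001101100000011101101011010000 ; hops seen [H4,H3,H0] ; pick H0

== LOOKUPS ==
["no-route","H1","H2","H2","H0"]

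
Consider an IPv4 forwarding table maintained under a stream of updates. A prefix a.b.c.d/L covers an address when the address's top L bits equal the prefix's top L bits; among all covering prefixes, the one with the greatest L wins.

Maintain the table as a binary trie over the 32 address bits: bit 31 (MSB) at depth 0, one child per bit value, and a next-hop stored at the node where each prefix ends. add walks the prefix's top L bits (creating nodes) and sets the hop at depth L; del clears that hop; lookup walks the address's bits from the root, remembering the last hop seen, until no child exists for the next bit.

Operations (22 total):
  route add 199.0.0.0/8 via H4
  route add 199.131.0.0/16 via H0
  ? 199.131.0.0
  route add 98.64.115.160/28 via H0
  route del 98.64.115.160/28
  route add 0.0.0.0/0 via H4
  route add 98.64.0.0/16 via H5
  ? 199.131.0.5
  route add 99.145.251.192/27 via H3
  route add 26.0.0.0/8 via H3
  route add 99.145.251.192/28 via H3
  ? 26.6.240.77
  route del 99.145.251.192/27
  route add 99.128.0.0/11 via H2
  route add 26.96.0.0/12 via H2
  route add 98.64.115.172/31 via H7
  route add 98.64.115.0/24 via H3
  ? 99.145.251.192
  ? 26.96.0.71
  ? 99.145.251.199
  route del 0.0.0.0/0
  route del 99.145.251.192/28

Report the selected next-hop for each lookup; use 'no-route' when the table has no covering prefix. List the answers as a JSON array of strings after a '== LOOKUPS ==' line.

Apply in order:
  add 199.0.0.0/8 -> H4 at depth 8
  add 199.131.0.0/16 -> H0 at depth 16
  ? 199.131.0.0  path d0:-→d1:-→d2:-→d3:-→d4:-→d5:-→d6:-→d7:-→d8:H4→d9:-→d10:-→d11:-→d12:-→d13:-→d14:-→d15:-→d16:H0  best=H0
  add 98.64.115.160/28 -> H0 at depth 28
  - 98.64.115.160/28 clear@28
  add 0.0.0.0/0 -> H4 at depth 0
  add 98.64.0.0/16 -> H5 at depth 16
  ? 199.131.0.5  path d0:H4→d1:-→d2:-→d3:-→d4:-→d5:-→d6:-→d7:-→d8:H4→d9:-→d10:-→d11:-→d12:-→d13:-→d14:-→d15:-→d16:H0  best=H0
  add 99.145.251.192/27 -> H3 at depth 27
  add 26.0.0.0/8 -> H3 at depth 8
  add 99.145.251.192/28 -> H3 at depth 28
  ? 26.6.240.77  path d0:H4→d1:-→d2:-→d3:-→d4:-→d5:-→d6:-→d7:-→d8:H3  best=H3
  - 99.145.251.192/27 clear@27
  add 99.128.0.0/11 -> H2 at depth 11
  add 26.96.0.0/12 -> H2 at depth 12
  add 98.64.115.172/31 -> H7 at depth 31
  add 98.64.115.0/24 -> H3 at depth 24
  ? 99.145.251.192  path d0:H4→d1:-→d2:-→d3:-→d4:-→d5:-→d6:-→d7:-→d8:-→d9:-→d10:-→d11:H2→d12:-→d13:-→d14:-→d15:-→d16:-→d17:-→d18:-→d19:-→d20:-→d21:-→d22:-→d23:-→d24:-→d25:-→d26:-→d27:-→d28:H3  best=H3
  ? 26.96.0.71  path d0:H4→d1:-→d2:-→d3:-→d4:-→d5:-→d6:-→d7:-→d8:H3→d9:-→d10:-→d11:-→d12:H2  best=H2
  ? 99.145.251.199  path d0:H4→d1:-→d2:-→d3:-→d4:-→d5:-→d6:-→d7:-→d8:-→d9:-→d10:-→d11:H2→d12:-→d13:-→d14:-→d15:-→d16:-→d17:-→d18:-→d19:-→d20:-→d21:-→d22:-→d23:-→d24:-→d25:-→d26:-→d27:-→d28:H3  best=H3
  - 0.0.0.0/0 clear@0
  - 99.145.251.192/28 clear@28

== LOOKUPS ==
["H0","H0","H3","H3","H2","H3"]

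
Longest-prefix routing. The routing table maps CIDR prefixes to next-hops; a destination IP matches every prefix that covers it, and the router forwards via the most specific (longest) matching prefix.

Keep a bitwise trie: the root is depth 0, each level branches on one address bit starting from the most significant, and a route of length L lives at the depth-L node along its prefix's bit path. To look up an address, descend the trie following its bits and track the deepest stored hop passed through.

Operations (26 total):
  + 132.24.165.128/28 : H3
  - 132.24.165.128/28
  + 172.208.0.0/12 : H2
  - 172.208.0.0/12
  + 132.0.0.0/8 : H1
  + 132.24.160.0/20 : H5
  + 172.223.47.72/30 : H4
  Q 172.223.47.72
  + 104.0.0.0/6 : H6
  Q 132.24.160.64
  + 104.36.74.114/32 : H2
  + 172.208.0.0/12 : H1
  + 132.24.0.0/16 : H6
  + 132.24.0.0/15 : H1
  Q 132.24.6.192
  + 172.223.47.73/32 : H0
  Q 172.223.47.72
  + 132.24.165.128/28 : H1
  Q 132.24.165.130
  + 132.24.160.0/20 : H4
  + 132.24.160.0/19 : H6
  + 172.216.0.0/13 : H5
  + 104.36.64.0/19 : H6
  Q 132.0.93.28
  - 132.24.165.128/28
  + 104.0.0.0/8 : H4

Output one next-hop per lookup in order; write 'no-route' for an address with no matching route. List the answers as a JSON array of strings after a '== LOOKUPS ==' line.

Apply in order:
  + 132.24.165.128/28 (H3) depth=28
  del 132.24.165.128/28 (clear depth 28)
  + 172.208.0.0/12 (H2) depth=12
  del 172.208.0.0/12 (clear depth 12)
  + 132.0.0.0/8 (H1) depth=8
  + 132.24.160.0/20 (H5) depth=20
  + 172.223.47.72/30 (H4) depth=30
  lookup 172.223.47.72: bits 101011001101111100101111010010 walk d0:-→d1:-→d2:-→d3:-→d4:-→d5:-→d6:-→d7:-→d8:-→d9:-→d10:-→d11:-→d12:-→d13:-→d14:-→d15:-→d16:-→d17:-→d18:-→d19:-→d20:-→d21:-→d22:-→d23:-→d24:-→d25:-→d26:-→d27:-→d28:-→d29:-→d30:H4 -> H4
  + 104.0.0.0/6 (H6) depth=6
  lookup 132.24.160.64: bits 100001000001100010100 walk d0:-→d1:-→d2:-→d3:-→d4:-→d5:-→d6:-→d7:-→d8:H1→d9:-→d10:-→d11:-→d12:-→d13:-→d14:-→d15:-→d16:-→d17:-→d18:-→d19:-→d20:H5→d21:- -> H5
  + 104.36.74.114/32 (H2) depth=32
  + 172.208.0.0/12 (H1) depth=12
  + 132.24.0.0/16 (H6) depth=16
  + 132.24.0.0/15 (H1) depth=15
  lookup 132.24.6.192: bits 1000010000011000 walk d0:-→d1:-→d2:-→d3:-→d4:-→d5:-→d6:-→d7:-→d8:H1→d9:-→d10:-→d11:-→d12:-→d13:-→d14:-→d15:H1→d16:H6 -> H6
  + 172.223.47.73/32 (H0) depth=32
  lookup 172.223.47.72: bits 1010110011011111001011110100100 walk d0:-→d1:-→d2:-→d3:-→d4:-→d5:-→d6:-→d7:-→d8:-→d9:-→d10:-→d11:-→d12:H1→d13:-→d14:-→d15:-→d16:-→d17:-→d18:-→d19:-→d20:-→d21:-→d22:-→d23:-→d24:-→d25:-→d26:-→d27:-→d28:-→d29:-→d30:H4→d31:- -> H4
  + 132.24.165.128/28 (H1) depth=28
  lookup 132.24.165.130: bits 1000010000011000101001011000 walk d0:-→d1:-→d2:-→d3:-→d4:-→d5:-→d6:-→d7:-→d8:H1→d9:-→d10:-→d11:-→d12:-→d13:-→d14:-→d15:H1→d16:H6→d17:-→d18:-→d19:-→d20:H5→d21:-→d22:-→d23:-→d24:-→d25:-→d26:-→d27:-→d28:H1 -> H1
  + 132.24.160.0/20 (H4) depth=20
  + 132.24.160.0/19 (H6) depth=19
  + 172.216.0.0/13 (H5) depth=13
  + 104.36.64.0/19 (H6) depth=19
  lookup 132.0.93.28: bits 10000100000 walk d0:-→d1:-→d2:-→d3:-→d4:-→d5:-→d6:-→d7:-→d8:H1→d9:-→d10:-→d11:- -> H1
  del 132.24.165.128/28 (clear depth 28)
  + 104.0.0.0/8 (H4) depth=8

== LOOKUPS ==
["H4","H5","H6","H4","H1","H1"]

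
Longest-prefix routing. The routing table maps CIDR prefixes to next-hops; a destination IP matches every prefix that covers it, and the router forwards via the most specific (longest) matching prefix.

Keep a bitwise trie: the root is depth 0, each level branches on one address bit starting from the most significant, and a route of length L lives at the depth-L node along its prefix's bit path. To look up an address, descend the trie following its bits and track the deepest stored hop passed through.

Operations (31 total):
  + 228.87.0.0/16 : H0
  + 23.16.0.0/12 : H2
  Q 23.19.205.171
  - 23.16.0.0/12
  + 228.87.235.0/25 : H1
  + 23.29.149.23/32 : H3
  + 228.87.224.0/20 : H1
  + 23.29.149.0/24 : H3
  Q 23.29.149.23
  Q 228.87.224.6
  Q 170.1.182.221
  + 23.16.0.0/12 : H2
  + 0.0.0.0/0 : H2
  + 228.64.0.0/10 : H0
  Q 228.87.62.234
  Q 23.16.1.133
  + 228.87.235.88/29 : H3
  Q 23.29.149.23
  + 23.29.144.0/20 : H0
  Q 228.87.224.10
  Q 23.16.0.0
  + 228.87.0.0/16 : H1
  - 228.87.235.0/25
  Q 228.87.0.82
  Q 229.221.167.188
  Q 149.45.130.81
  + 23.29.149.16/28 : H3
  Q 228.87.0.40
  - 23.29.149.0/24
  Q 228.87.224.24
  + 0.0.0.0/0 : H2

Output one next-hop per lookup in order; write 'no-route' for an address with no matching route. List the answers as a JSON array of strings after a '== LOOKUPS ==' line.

Process each operation:
  add 228.87.0.0/16 -> H0 at depth 16
  add 23.16.0.0/12 -> H2 at depth 12
  lookup 23.19.205.171: bits 000101110001 walk d0:-→d1:-→d2:-→d3:-→d4:-→d5:-→d6:-→d7:-→d8:-→d9:-→d10:-→d11:-→d12:H2 -> H2
  - 23.16.0.0/12 clear@12
  add 228.87.235.0/25 -> H1 at depth 25
  add 23.29.149.23/32 -> H3 at depth 32
  add 228.87.224.0/20 -> H1 at depth 20
  add 23.29.149.0/24 -> H3 at depth 24
  lookup 23.29.149.23: bits 00010111000111011001010100010111 walk d0:-→d1:-→d2:-→d3:-→d4:-→d5:-→d6:-→d7:-→d8:-→d9:-→d10:-→d11:-→d12:-→d13:-→d14:-→d15:-→d16:-→d17:-→d18:-→d19:-→d20:-→d21:-→d22:-→d23:-→d24:H3→d25:-→d26:-→d27:-→d28:-→d29:-→d30:-→d31:-→d32:H3 -> H3
  lookup 228.87.224.6: bits 11100100010101111110 walk d0:-→d1:-→d2:-→d3:-→d4:-→d5:-→d6:-→d7:-→d8:-→d9:-→d10:-→d11:-→d12:-→d13:-→d14:-→d15:-→d16:H0→d17:-→d18:-→d19:-→d20:H1 -> H1
  lookup 170.1.182.221: bits 1 walk d0:-→d1:- -> no-route
  add 23.16.0.0/12 -> H2 at depth 12
  add 0.0.0.0/0 -> H2 at depth 0
  add 228.64.0.0/10 -> H0 at depth 10
  lookup 228.87.62.234: bits 1110010001010111 walk d0:H2→d1:-→d2:-→d3:-→d4:-→d5:-→d6:-→d7:-→d8:-→d9:-→d10:H0→d11:-→d12:-→d13:-→d14:-→d15:-→d16:H0 -> H0
  lookup 23.16.1.133: bits 000101110001 walk d0:H2→d1:-→d2:-→d3:-→d4:-→d5:-→d6:-→d7:-→d8:-→d9:-→d10:-→d11:-→d12:H2 -> H2
  add 228.87.235.88/29 -> H3 at depth 29
  lookup 23.29.149.23: bits 00010111000111011001010100010111 walk d0:H2→d1:-→d2:-→d3:-→d4:-→d5:-→d6:-→d7:-→d8:-→d9:-→d10:-→d11:-→d12:H2→d13:-→d14:-→d15:-→d16:-→d17:-→d18:-→d19:-→d20:-→d21:-→d22:-→d23:-→d24:H3→d25:-→d26:-→d27:-→d28:-→d29:-→d30:-→d31:-→d32:H3 -> H3
  add 23.29.144.0/20 -> H0 at depth 20
  lookup 228.87.224.10: bits 11100100010101111110 walk d0:H2→d1:-→d2:-→d3:-→d4:-→d5:-→d6:-→d7:-→d8:-→d9:-→d10:H0→d11:-→d12:-→d13:-→d14:-→d15:-→d16:H0→d17:-→d18:-→d19:-→d20:H1 -> H1
  lookup 23.16.0.0: bits 000101110001 walk d0:H2→d1:-→d2:-→d3:-→d4:-→d5:-→d6:-→d7:-→d8:-→d9:-→d10:-→d11:-→d12:H2 -> H2
  add 228.87.0.0/16 -> H1 at depth 16
  - 228.87.235.0/25 clear@25
  lookup 228.87.0.82: bits 1110010001010111 walk d0:H2→d1:-→d2:-→d3:-→d4:-→d5:-→d6:-→d7:-→d8:-→d9:-→d10:H0→d11:-→d12:-→d13:-→d14:-→d15:-→d16:H1 -> H1
  lookup 229.221.167.188: bits 1110010 walk d0:H2→d1:-→d2:-→d3:-→d4:-→d5:-→d6:-→d7:- -> H2
  lookup 149.45.130.81: bits 1 walk d0:H2→d1:- -> H2
  add 23.29.149.16/28 -> H3 at depth 28
  lookup 228.87.0.40: bits 1110010001010111 walk d0:H2→d1:-→d2:-→d3:-→d4:-→d5:-→d6:-→d7:-→d8:-→d9:-→d10:H0→d11:-→d12:-→d13:-→d14:-→d15:-→d16:H1 -> H1
  - 23.29.149.0/24 clear@24
  lookup 228.87.224.24: bits 11100100010101111110 walk d0:H2→d1:-→d2:-→d3:-→d4:-→d5:-→d6:-→d7:-→d8:-→d9:-→d10:H0→d11:-→d12:-→d13:-→d14:-→d15:-→d16:H1→d17:-→d18:-→d19:-→d20:H1 -> H1
  add 0.0.0.0/0 -> H2 at depth 0

== LOOKUPS ==
["H2","H3","H1","no-route","H0","H2","H3","H1","H2","H1","H2","H2","H1","H1"]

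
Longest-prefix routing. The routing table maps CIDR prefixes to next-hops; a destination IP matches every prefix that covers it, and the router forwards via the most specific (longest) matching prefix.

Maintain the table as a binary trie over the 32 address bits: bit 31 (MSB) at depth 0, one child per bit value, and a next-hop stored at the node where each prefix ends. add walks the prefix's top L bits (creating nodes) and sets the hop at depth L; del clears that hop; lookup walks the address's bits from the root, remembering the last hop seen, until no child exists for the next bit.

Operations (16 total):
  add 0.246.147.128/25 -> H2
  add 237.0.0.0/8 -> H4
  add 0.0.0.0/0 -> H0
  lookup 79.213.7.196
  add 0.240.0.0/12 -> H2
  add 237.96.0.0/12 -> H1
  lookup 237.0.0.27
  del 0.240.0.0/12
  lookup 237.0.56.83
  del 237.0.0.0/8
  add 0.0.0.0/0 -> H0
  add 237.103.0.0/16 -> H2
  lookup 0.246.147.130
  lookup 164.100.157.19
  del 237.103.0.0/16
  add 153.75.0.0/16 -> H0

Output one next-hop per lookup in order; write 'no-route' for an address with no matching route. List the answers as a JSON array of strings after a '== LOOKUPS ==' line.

Apply in order:
  + 0.246.147.128/25 (H2) depth=25
  + 237.0.0.0/8 (H4) depth=8
  + 0.0.0.0/0 (H0) depth=0
  Q 79.213.7.196: descend 0 ; hops seen [H0] ; pick H0
  + 0.240.0.0/12 (H2) depth=12
  + 237.96.0.0/12 (H1) depth=12
  Q 237.0.0.27: descend 111011010 ; hops seen [H0,H4] ; pick H4
  - 0.240.0.0/12 clear@12
  Q 237.0.56.83: descend 111011010 ; hops seen [H0,H4] ; pick H4
  - 237.0.0.0/8 clear@8
  + 0.0.0.0/0 (H0) depth=0
  + 237.103.0.0/16 (H2) depth=16
  Q 0.246.147.130: descend 0000000011110110100100111 ; hops seen [H0,H2] ; pick H2
  Q 164.100.157.19: descend 1 ; hops seen [H0] ; pick H0
  - 237.103.0.0/16 clear@16
  + 153.75.0.0/16 (H0) depth=16

== LOOKUPS ==
["H0","H4","H4","H2","H0"]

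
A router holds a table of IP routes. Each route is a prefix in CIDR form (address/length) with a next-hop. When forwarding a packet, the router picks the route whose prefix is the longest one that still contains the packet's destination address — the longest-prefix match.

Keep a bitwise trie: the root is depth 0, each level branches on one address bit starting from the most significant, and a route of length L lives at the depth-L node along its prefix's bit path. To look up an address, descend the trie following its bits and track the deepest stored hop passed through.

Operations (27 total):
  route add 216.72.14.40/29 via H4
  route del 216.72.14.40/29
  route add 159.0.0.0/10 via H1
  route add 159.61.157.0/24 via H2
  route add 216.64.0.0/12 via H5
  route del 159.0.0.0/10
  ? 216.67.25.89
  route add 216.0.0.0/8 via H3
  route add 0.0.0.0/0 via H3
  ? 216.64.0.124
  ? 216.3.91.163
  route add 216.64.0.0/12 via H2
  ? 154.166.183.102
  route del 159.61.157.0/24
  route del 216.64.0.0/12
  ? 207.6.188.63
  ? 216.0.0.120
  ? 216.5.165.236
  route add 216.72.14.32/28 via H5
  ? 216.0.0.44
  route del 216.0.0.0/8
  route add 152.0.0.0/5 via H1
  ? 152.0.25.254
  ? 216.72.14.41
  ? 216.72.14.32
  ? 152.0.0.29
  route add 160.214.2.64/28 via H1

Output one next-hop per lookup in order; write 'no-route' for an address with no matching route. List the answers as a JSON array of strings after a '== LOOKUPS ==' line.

Trace:
  + 216.72.14.40/29 (H4) depth=29
  - 216.72.14.40/29 clear@29
  + 159.0.0.0/10 (H1) depth=10
  + 159.61.157.0/24 (H2) depth=24
  + 216.64.0.0/12 (H5) depth=12
  - 159.0.0.0/10 clear@10
  ? 216.67.25.89  path d0:-→d1:-→d2:-→d3:-→d4:-→d5:-→d6:-→d7:-→d8:-→d9:-→d10:-→d11:-→d12:H5  best=H5
  + 216.0.0.0/8 (H3) depth=8
  + 0.0.0.0/0 (H3) depth=0
  ? 216.64.0.124  path d0:H3→d1:-→d2:-→d3:-→d4:-→d5:-→d6:-→d7:-→d8:H3→d9:-→d10:-→d11:-→d12:H5  best=H5
  ? 216.3.91.163  path d0:H3→d1:-→d2:-→d3:-→d4:-→d5:-→d6:-→d7:-→d8:H3→d9:-  best=H3
  + 216.64.0.0/12 (H2) depth=12
  ? 154.166.183.102  path d0:H3→d1:-→d2:-→d3:-→d4:-→d5:-  best=H3
  - 159.61.157.0/24 clear@24
  - 216.64.0.0/12 clear@12
  ? 207.6.188.63  path d0:H3→d1:-→d2:-→d3:-  best=H3
  ? 216.0.0.120  path d0:H3→d1:-→d2:-→d3:-→d4:-→d5:-→d6:-→d7:-→d8:H3→d9:-  best=H3
  ? 216.5.165.236  path d0:H3→d1:-→d2:-→d3:-→d4:-→d5:-→d6:-→d7:-→d8:H3→d9:-  best=H3
  + 216.72.14.32/28 (H5) depth=28
  ? 216.0.0.44  path d0:H3→d1:-→d2:-→d3:-→d4:-→d5:-→d6:-→d7:-→d8:H3→d9:-  best=H3
  - 216.0.0.0/8 clear@8
  + 152.0.0.0/5 (H1) depth=5
  ? 152.0.25.254  path d0:H3→d1:-→d2:-→d3:-→d4:-→d5:H1  best=H1
  ? 216.72.14.41  path d0:H3→d1:-→d2:-→d3:-→d4:-→d5:-→d6:-→d7:-→d8:-→d9:-→d10:-→d11:-→d12:-→d13:-→d14:-→d15:-→d16:-→d17:-→d18:-→d19:-→d20:-→d21:-→d22:-→d23:-→d24:-→d25:-→d26:-→d27:-→d28:H5→d29:-  best=H5
  ? 216.72.14.32  path d0:H3→d1:-→d2:-→d3:-→d4:-→d5:-→d6:-→d7:-→d8:-→d9:-→d10:-→d11:-→d12:-→d13:-→d14:-→d15:-→d16:-→d17:-→d18:-→d19:-→d20:-→d21:-→d22:-→d23:-→d24:-→d25:-→d26:-→d27:-→d28:H5  best=H5
  ? 152.0.0.29  path d0:H3→d1:-→d2:-→d3:-→d4:-→d5:H1  best=H1
  + 160.214.2.64/28 (H1) depth=28

== LOOKUPS ==
["H5","H5","H3","H3","H3","H3","H3","H3","H1","H5","H5","H1"]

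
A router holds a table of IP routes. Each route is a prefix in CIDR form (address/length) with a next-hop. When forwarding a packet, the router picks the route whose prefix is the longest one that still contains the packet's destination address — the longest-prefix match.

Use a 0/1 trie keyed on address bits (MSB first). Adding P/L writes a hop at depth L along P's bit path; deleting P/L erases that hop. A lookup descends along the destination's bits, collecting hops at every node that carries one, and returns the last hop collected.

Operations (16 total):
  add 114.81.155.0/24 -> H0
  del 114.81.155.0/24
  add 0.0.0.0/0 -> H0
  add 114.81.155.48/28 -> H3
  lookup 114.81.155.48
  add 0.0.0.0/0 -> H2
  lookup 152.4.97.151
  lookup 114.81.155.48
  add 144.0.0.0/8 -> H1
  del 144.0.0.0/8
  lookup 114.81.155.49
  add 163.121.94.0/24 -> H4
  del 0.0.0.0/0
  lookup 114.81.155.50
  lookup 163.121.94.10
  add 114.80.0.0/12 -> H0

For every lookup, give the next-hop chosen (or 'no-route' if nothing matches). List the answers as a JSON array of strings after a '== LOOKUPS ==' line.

Trace:
  + 114.81.155.0/24 (H0) depth=24
  - 114.81.155.0/24 clear@24
  + 0.0.0.0/0 (H0) depth=0
  + 114.81.155.48/28 (H3) depth=28
  ? 114.81.155.48  path d0:H0→d1:-→d2:-→d3:-→d4:-→d5:-→d6:-→d7:-→d8:-→d9:-→d10:-→d11:-→d12:-→d13:-→d14:-→d15:-→d16:-→d17:-→d18:-→d19:-→d20:-→d21:-→d22:-→d23:-→d24:-→d25:-→d26:-→d27:-→d28:H3  best=H3
  + 0.0.0.0/0 (H2) depth=0
  ? 152.4.97.151  path d0:H2  best=H2
  ? 114.81.155.48  path d0:H2→d1:-→d2:-→d3:-→d4:-→d5:-→d6:-→d7:-→d8:-→d9:-→d10:-→d11:-→d12:-→d13:-→d14:-→d15:-→d16:-→d17:-→d18:-→d19:-→d20:-→d21:-→d22:-→d23:-→d24:-→d25:-→d26:-→d27:-→d28:H3  best=H3
  + 144.0.0.0/8 (H1) depth=8
  - 144.0.0.0/8 clear@8
  ? 114.81.155.49  path d0:H2→d1:-→d2:-→d3:-→d4:-→d5:-→d6:-→d7:-→d8:-→d9:-→d10:-→d11:-→d12:-→d13:-→d14:-→d15:-→d16:-→d17:-→d18:-→d19:-→d20:-→d21:-→d22:-→d23:-→d24:-→d25:-→d26:-→d27:-→d28:H3  best=H3
  + 163.121.94.0/24 (H4) depth=24
  - 0.0.0.0/0 clear@0
  ? 114.81.155.50  path d0:-→d1:-→d2:-→d3:-→d4:-→d5:-→d6:-→d7:-→d8:-→d9:-→d10:-→d11:-→d12:-→d13:-→d14:-→d15:-→d16:-→d17:-→d18:-→d19:-→d20:-→d21:-→d22:-→d23:-→d24:-→d25:-→d26:-→d27:-→d28:H3  best=H3
  ? 163.121.94.10  path d0:-→d1:-→d2:-→d3:-→d4:-→d5:-→d6:-→d7:-→d8:-→d9:-→d10:-→d11:-→d12:-→d13:-→d14:-→d15:-→d16:-→d17:-→d18:-→d19:-→d20:-→d21:-→d22:-→d23:-→d24:H4  best=H4
  + 114.80.0.0/12 (H0) depth=12

== LOOKUPS ==
["H3","H2","H3","H3","H3","H4"]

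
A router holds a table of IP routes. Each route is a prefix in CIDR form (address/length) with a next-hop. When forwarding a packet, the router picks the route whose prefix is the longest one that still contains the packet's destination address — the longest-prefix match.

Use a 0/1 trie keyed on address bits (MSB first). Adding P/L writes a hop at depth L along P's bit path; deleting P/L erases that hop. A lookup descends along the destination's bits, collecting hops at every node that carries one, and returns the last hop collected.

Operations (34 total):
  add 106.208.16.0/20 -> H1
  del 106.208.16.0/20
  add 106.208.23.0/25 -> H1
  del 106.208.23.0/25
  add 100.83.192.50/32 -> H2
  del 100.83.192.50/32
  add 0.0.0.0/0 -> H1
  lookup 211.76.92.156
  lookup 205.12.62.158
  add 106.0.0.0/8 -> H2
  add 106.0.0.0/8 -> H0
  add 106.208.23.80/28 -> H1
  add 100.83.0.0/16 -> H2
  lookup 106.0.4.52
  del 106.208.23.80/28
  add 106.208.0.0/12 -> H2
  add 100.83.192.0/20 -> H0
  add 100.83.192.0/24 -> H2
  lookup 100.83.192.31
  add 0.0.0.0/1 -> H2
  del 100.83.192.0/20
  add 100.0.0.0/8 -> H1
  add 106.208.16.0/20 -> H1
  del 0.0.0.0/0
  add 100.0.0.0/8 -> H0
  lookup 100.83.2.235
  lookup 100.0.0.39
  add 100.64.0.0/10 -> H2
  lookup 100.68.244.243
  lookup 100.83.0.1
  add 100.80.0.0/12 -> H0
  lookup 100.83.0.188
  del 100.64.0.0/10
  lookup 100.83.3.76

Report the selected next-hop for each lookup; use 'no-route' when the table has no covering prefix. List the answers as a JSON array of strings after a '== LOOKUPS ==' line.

Trace:
  add 106.208.16.0/20 -> H1 at depth 20
  del 106.208.16.0/20 (clear depth 20)
  add 106.208.23.0/25 -> H1 at depth 25
  del 106.208.23.0/25 (clear depth 25)
  add 100.83.192.50/32 -> H2 at depth 32
  del 100.83.192.50/32 (clear depth 32)
  add 0.0.0.0/0 -> H1 at depth 0
  Q 211.76.92.156: descend ε ; hops seen [H1] ; pick H1
  Q 205.12.62.158: descend ε ; hops seen [H1] ; pick H1
  add 106.0.0.0/8 -> H2 at depth 8
  add 106.0.0.0/8 -> H0 at depth 8
  add 106.208.23.80/28 -> H1 at depth 28
  add 100.83.0.0/16 -> H2 at depth 16
  Q 106.0.4.52: descend 01101010 ; hops seen [H1,H0] ; pick H0
  del 106.208.23.80/28 (clear depth 28)
  add 106.208.0.0/12 -> H2 at depth 12
  add 100.83.192.0/20 -> H0 at depth 20
  add 100.83.192.0/24 -> H2 at depth 24
  Q 100.83.192.31: descend 01100100010100111100000000 ; hops seen [H1,H2,H0,H2] ; pick H2
  add 0.0.0.0/1 -> H2 at depth 1
  del 100.83.192.0/20 (clear depth 20)
  add 100.0.0.0/8 -> H1 at depth 8
  add 106.208.16.0/20 -> H1 at depth 20
  del 0.0.0.0/0 (clear depth 0)
  add 100.0.0.0/8 -> H0 at depth 8
  Q 100.83.2.235: descend 0110010001010011 ; hops seen [H2,H0,H2] ; pick H2
  Q 100.0.0.39: descend 011001000 ; hops seen [H2,H0] ; pick H0
  add 100.64.0.0/10 -> H2 at depth 10
  Q 100.68.244.243: descend 01100100010 ; hops seen [H2,H0,H2] ; pick H2
  Q 100.83.0.1: descend 0110010001010011 ; hops seen [H2,H0,H2,H2] ; pick H2
  add 100.80.0.0/12 -> H0 at depth 12
  Q 100.83.0.188: descend 0110010001010011 ; hops seen [H2,H0,H2,H0,H2] ; pick H2
  del 100.64.0.0/10 (clear depth 10)
  Q 100.83.3.76: descend 0110010001010011 ; hops seen [H2,H0,H0,H2] ; pick H2

== LOOKUPS ==
["H1","H1","H0","H2","H2","H0","H2","H2","H2","H2"]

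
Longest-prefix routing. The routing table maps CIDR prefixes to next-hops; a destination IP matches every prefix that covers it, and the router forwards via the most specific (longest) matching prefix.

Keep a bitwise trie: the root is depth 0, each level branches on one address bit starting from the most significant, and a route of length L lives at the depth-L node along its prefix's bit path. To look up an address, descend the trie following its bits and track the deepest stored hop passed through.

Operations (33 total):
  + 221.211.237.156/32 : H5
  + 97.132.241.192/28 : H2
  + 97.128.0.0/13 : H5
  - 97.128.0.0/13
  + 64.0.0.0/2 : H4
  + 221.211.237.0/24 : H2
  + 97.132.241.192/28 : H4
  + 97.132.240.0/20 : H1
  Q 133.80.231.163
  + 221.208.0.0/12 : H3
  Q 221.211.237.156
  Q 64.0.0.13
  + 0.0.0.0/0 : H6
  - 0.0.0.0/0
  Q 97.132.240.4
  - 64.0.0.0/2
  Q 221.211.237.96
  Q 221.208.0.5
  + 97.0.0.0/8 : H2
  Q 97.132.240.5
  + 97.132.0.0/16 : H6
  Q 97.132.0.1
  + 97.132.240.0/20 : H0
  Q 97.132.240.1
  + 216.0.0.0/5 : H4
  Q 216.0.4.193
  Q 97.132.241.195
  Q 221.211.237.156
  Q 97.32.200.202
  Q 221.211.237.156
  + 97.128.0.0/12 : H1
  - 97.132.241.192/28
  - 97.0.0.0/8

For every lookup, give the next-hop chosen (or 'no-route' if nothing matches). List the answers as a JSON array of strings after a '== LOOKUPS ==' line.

Apply in order:
  + 221.211.237.156/32 (H5) depth=32
  + 97.132.241.192/28 (H2) depth=28
  + 97.128.0.0/13 (H5) depth=13
  del 97.128.0.0/13 (clear depth 13)
  + 64.0.0.0/2 (H4) depth=2
  + 221.211.237.0/24 (H2) depth=24
  + 97.132.241.192/28 (H4) depth=28
  + 97.132.240.0/20 (H1) depth=20
  lookup 133.80.231.163: bits 1 walk d0:-→d1:- -> no-route
  + 221.208.0.0/12 (H3) depth=12
  lookup 221.211.237.156: bits 11011101110100111110110110011100 walk d0:-→d1:-→d2:-→d3:-→d4:-→d5:-→d6:-→d7:-→d8:-→d9:-→d10:-→d11:-→d12:H3→d13:-→d14:-→d15:-→d16:-→d17:-→d18:-→d19:-→d20:-→d21:-→d22:-→d23:-→d24:H2→d25:-→d26:-→d27:-→d28:-→d29:-→d30:-→d31:-→d32:H5 -> H5
  lookup 64.0.0.13: bits 01 walk d0:-→d1:-→d2:H4 -> H4
  + 0.0.0.0/0 (H6) depth=0
  del 0.0.0.0/0 (clear depth 0)
  lookup 97.132.240.4: bits 01100001100001001111000 walk d0:-→d1:-→d2:H4→d3:-→d4:-→d5:-→d6:-→d7:-→d8:-→d9:-→d10:-→d11:-→d12:-→d13:-→d14:-→d15:-→d16:-→d17:-→d18:-→d19:-→d20:H1→d21:-→d22:-→d23:- -> H1
  del 64.0.0.0/2 (clear depth 2)
  lookup 221.211.237.96: bits 110111011101001111101101 walk d0:-→d1:-→d2:-→d3:-→d4:-→d5:-→d6:-→d7:-→d8:-→d9:-→d10:-→d11:-→d12:H3→d13:-→d14:-→d15:-→d16:-→d17:-→d18:-→d19:-→d20:-→d21:-→d22:-→d23:-→d24:H2 -> H2
  lookup 221.208.0.5: bits 11011101110100 walk d0:-→d1:-→d2:-→d3:-→d4:-→d5:-→d6:-→d7:-→d8:-→d9:-→d10:-→d11:-→d12:H3→d13:-→d14:- -> H3
  + 97.0.0.0/8 (H2) depth=8
  lookup 97.132.240.5: bits 01100001100001001111000 walk d0:-→d1:-→d2:-→d3:-→d4:-→d5:-→d6:-→d7:-→d8:H2→d9:-→d10:-→d11:-→d12:-→d13:-→d14:-→d15:-→d16:-→d17:-→d18:-→d19:-→d20:H1→d21:-→d22:-→d23:- -> H1
  + 97.132.0.0/16 (H6) depth=16
  lookup 97.132.0.1: bits 0110000110000100 walk d0:-→d1:-→d2:-→d3:-→d4:-→d5:-→d6:-→d7:-→d8:H2→d9:-→d10:-→d11:-→d12:-→d13:-→d14:-→d15:-→d16:H6 -> H6
  + 97.132.240.0/20 (H0) depth=20
  lookup 97.132.240.1: bits 01100001100001001111000 walk d0:-→d1:-→d2:-→d3:-→d4:-→d5:-→d6:-→d7:-→d8:H2→d9:-→d10:-→d11:-→d12:-→d13:-→d14:-→d15:-→d16:H6→d17:-→d18:-→d19:-→d20:H0→d21:-→d22:-→d23:- -> H0
  + 216.0.0.0/5 (H4) depth=5
  lookup 216.0.4.193: bits 11011 walk d0:-→d1:-→d2:-→d3:-→d4:-→d5:H4 -> H4
  lookup 97.132.241.195: bits 0110000110000100111100011100 walk d0:-→d1:-→d2:-→d3:-→d4:-→d5:-→d6:-→d7:-→d8:H2→d9:-→d10:-→d11:-→d12:-→d13:-→d14:-→d15:-→d16:H6→d17:-→d18:-→d19:-→d20:H0→d21:-→d22:-→d23:-→d24:-→d25:-→d26:-→d27:-→d28:H4 -> H4
  lookup 221.211.237.156: bits 11011101110100111110110110011100 walk d0:-→d1:-→d2:-→d3:-→d4:-→d5:H4→d6:-→d7:-→d8:-→d9:-→d10:-→d11:-→d12:H3→d13:-→d14:-→d15:-→d16:-→d17:-→d18:-→d19:-→d20:-→d21:-→d22:-→d23:-→d24:H2→d25:-→d26:-→d27:-→d28:-→d29:-→d30:-→d31:-→d32:H5 -> H5
  lookup 97.32.200.202: bits 01100001 walk d0:-→d1:-→d2:-→d3:-→d4:-→d5:-→d6:-→d7:-→d8:H2 -> H2
  lookup 221.211.237.156: bits 11011101110100111110110110011100 walk d0:-→d1:-→d2:-→d3:-→d4:-→d5:H4→d6:-→d7:-→d8:-→d9:-→d10:-→d11:-→d12:H3→d13:-→d14:-→d15:-→d16:-→d17:-→d18:-→d19:-→d20:-→d21:-→d22:-→d23:-→d24:H2→d25:-→d26:-→d27:-→d28:-→d29:-→d30:-→d31:-→d32:H5 -> H5
  + 97.128.0.0/12 (H1) depth=12
  del 97.132.241.192/28 (clear depth 28)
  del 97.0.0.0/8 (clear depth 8)

== LOOKUPS ==
["no-route","H5","H4","H1","H2","H3","H1","H6","H0","H4","H4","H5","H2","H5"]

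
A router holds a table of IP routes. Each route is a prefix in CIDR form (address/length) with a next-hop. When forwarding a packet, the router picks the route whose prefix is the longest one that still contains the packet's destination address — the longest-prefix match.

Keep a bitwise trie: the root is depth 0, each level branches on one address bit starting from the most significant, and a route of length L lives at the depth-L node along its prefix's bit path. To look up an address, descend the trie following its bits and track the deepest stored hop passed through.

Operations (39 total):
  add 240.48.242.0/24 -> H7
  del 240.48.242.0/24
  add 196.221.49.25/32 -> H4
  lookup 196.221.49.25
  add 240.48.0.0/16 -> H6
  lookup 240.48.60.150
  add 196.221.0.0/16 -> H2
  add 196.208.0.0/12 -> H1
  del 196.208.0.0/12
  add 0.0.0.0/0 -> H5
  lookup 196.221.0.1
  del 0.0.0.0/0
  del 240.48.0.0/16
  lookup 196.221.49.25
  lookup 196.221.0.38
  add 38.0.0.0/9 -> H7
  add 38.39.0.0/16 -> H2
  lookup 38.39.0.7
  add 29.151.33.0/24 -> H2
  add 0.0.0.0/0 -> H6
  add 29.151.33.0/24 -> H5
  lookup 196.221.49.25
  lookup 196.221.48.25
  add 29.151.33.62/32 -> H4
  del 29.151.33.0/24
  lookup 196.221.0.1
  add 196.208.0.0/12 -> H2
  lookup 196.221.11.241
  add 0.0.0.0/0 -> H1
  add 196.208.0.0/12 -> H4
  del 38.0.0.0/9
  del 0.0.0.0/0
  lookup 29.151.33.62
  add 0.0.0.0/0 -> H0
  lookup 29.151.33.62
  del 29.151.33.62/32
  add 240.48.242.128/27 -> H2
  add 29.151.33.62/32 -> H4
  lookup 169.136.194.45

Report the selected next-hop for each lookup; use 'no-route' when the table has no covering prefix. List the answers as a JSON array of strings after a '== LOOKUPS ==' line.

Trace:
  add 240.48.242.0/24 -> H7 at depth 24
  del 240.48.242.0/24 (clear depth 24)
  add 196.221.49.25/32 -> H4 at depth 32
  ? 196.221.49.25  path d0:-→d1:-→d2:-→d3:-→d4:-→d5:-→d6:-→d7:-→d8:-→d9:-→d10:-→d11:-→d12:-→d13:-→d14:-→d15:-→d16:-→d17:-→d18:-→d19:-→d20:-→d21:-→d22:-→d23:-→d24:-→d25:-→d26:-→d27:-→d28:-→d29:-→d30:-→d31:-→d32:H4  best=H4
  add 240.48.0.0/16 -> H6 at depth 16
  ? 240.48.60.150  path d0:-→d1:-→d2:-→d3:-→d4:-→d5:-→d6:-→d7:-→d8:-→d9:-→d10:-→d11:-→d12:-→d13:-→d14:-→d15:-→d16:H6  best=H6
  add 196.221.0.0/16 -> H2 at depth 16
  add 196.208.0.0/12 -> H1 at depth 12
  del 196.208.0.0/12 (clear depth 12)
  add 0.0.0.0/0 -> H5 at depth 0
  ? 196.221.0.1  path d0:H5→d1:-→d2:-→d3:-→d4:-→d5:-→d6:-→d7:-→d8:-→d9:-→d10:-→d11:-→d12:-→d13:-→d14:-→d15:-→d16:H2→d17:-→d18:-  best=H2
  del 0.0.0.0/0 (clear depth 0)
  del 240.48.0.0/16 (clear depth 16)
  ? 196.221.49.25  path d0:-→d1:-→d2:-→d3:-→d4:-→d5:-→d6:-→d7:-→d8:-→d9:-→d10:-→d11:-→d12:-→d13:-→d14:-→d15:-→d16:H2→d17:-→d18:-→d19:-→d20:-→d21:-→d22:-→d23:-→d24:-→d25:-→d26:-→d27:-→d28:-→d29:-→d30:-→d31:-→d32:H4  best=H4
  ? 196.221.0.38  path d0:-→d1:-→d2:-→d3:-→d4:-→d5:-→d6:-→d7:-→d8:-→d9:-→d10:-→d11:-→d12:-→d13:-→d14:-→d15:-→d16:H2→d17:-→d18:-  best=H2
  add 38.0.0.0/9 -> H7 at depth 9
  add 38.39.0.0/16 -> H2 at depth 16
  ? 38.39.0.7  path d0:-→d1:-→d2:-→d3:-→d4:-→d5:-→d6:-→d7:-→d8:-→d9:H7→d10:-→d11:-→d12:-→d13:-→d14:-→d15:-→d16:H2  best=H2
  add 29.151.33.0/24 -> H2 at depth 24
  add 0.0.0.0/0 -> H6 at depth 0
  add 29.151.33.0/24 -> H5 at depth 24
  ? 196.221.49.25  path d0:H6→d1:-→d2:-→d3:-→d4:-→d5:-→d6:-→d7:-→d8:-→d9:-→d10:-→d11:-→d12:-→d13:-→d14:-→d15:-→d16:H2→d17:-→d18:-→d19:-→d20:-→d21:-→d22:-→d23:-→d24:-→d25:-→d26:-→d27:-→d28:-→d29:-→d30:-→d31:-→d32:H4  best=H4
  ? 196.221.48.25  path d0:H6→d1:-→d2:-→d3:-→d4:-→d5:-→d6:-→d7:-→d8:-→d9:-→d10:-→d11:-→d12:-→d13:-→d14:-→d15:-→d16:H2→d17:-→d18:-→d19:-→d20:-→d21:-→d22:-→d23:-  best=H2
  add 29.151.33.62/32 -> H4 at depth 32
  del 29.151.33.0/24 (clear depth 24)
  ? 196.221.0.1  path d0:H6→d1:-→d2:-→d3:-→d4:-→d5:-→d6:-→d7:-→d8:-→d9:-→d10:-→d11:-→d12:-→d13:-→d14:-→d15:-→d16:H2→d17:-→d18:-  best=H2
  add 196.208.0.0/12 -> H2 at depth 12
  ? 196.221.11.241  path d0:H6→d1:-→d2:-→d3:-→d4:-→d5:-→d6:-→d7:-→d8:-→d9:-→d10:-→d11:-→d12:H2→d13:-→d14:-→d15:-→d16:H2→d17:-→d18:-  best=H2
  add 0.0.0.0/0 -> H1 at depth 0
  add 196.208.0.0/12 -> H4 at depth 12
  del 38.0.0.0/9 (clear depth 9)
  del 0.0.0.0/0 (clear depth 0)
  ? 29.151.33.62  path d0:-→d1:-→d2:-→d3:-→d4:-→d5:-→d6:-→d7:-→d8:-→d9:-→d10:-→d11:-→d12:-→d13:-→d14:-→d15:-→d16:-→d17:-→d18:-→d19:-→d20:-→d21:-→d22:-→d23:-→d24:-→d25:-→d26:-→d27:-→d28:-→d29:-→d30:-→d31:-→d32:H4  best=H4
  add 0.0.0.0/0 -> H0 at depth 0
  ? 29.151.33.62  path d0:H0→d1:-→d2:-→d3:-→d4:-→d5:-→d6:-→d7:-→d8:-→d9:-→d10:-→d11:-→d12:-→d13:-→d14:-→d15:-→d16:-→d17:-→d18:-→d19:-→d20:-→d21:-→d22:-→d23:-→d24:-→d25:-→d26:-→d27:-→d28:-→d29:-→d30:-→d31:-→d32:H4  best=H4
  del 29.151.33.62/32 (clear depth 32)
  add 240.48.242.128/27 -> H2 at depth 27
  add 29.151.33.62/32 -> H4 at depth 32
  ? 169.136.194.45  path d0:H0→d1:-  best=H0

== LOOKUPS ==
["H4","H6","H2","H4","H2","H2","H4","H2","H2","H2","H4","H4","H0"]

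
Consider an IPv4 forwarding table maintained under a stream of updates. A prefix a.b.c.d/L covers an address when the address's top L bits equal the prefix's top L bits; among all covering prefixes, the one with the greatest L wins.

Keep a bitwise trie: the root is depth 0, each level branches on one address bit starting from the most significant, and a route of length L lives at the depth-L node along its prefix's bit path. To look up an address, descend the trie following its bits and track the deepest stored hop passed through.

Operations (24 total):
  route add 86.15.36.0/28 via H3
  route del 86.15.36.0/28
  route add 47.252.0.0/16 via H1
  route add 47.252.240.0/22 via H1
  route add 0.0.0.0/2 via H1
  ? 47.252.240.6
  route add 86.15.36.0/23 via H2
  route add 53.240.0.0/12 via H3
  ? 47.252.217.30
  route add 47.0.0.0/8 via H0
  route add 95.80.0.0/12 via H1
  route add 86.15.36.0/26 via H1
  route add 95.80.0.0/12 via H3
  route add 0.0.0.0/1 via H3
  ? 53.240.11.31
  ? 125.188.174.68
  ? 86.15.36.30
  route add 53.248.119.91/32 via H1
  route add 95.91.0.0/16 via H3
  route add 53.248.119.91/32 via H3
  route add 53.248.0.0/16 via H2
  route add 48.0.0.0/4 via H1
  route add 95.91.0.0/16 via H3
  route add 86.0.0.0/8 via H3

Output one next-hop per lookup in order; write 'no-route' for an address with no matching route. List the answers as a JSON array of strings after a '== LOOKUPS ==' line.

Trace:
  + 86.15.36.0/28 (H3) depth=28
  del 86.15.36.0/28 (clear depth 28)
  + 47.252.0.0/16 (H1) depth=16
  + 47.252.240.0/22 (H1) depth=22
  + 0.0.0.0/2 (H1) depth=2
  ? 47.252.240.6  path d0:-→d1:-→d2:H1→d3:-→d4:-→d5:-→d6:-→d7:-→d8:-→d9:-→d10:-→d11:-→d12:-→d13:-→d14:-→d15:-→d16:H1→d17:-→d18:-→d19:-→d20:-→d21:-→d22:H1  best=H1
  + 86.15.36.0/23 (H2) depth=23
  + 53.240.0.0/12 (H3) depth=12
  ? 47.252.217.30  path d0:-→d1:-→d2:H1→d3:-→d4:-→d5:-→d6:-→d7:-→d8:-→d9:-→d10:-→d11:-→d12:-→d13:-→d14:-→d15:-→d16:H1→d17:-→d18:-  best=H1
  + 47.0.0.0/8 (H0) depth=8
  + 95.80.0.0/12 (H1) depth=12
  + 86.15.36.0/26 (H1) depth=26
  + 95.80.0.0/12 (H3) depth=12
  + 0.0.0.0/1 (H3) depth=1
  ? 53.240.11.31  path d0:-→d1:H3→d2:H1→d3:-→d4:-→d5:-→d6:-→d7:-→d8:-→d9:-→d10:-→d11:-→d12:H3  best=H3
  ? 125.188.174.68  path d0:-→d1:H3→d2:-  best=H3
  ? 86.15.36.30  path d0:-→d1:H3→d2:-→d3:-→d4:-→d5:-→d6:-→d7:-→d8:-→d9:-→d10:-→d11:-→d12:-→d13:-→d14:-→d15:-→d16:-→d17:-→d18:-→d19:-→d20:-→d21:-→d22:-→d23:H2→d24:-→d25:-→d26:H1→d27:-  best=H1
  + 53.248.119.91/32 (H1) depth=32
  + 95.91.0.0/16 (H3) depth=16
  + 53.248.119.91/32 (H3) depth=32
  + 53.248.0.0/16 (H2) depth=16
  + 48.0.0.0/4 (H1) depth=4
  + 95.91.0.0/16 (H3) depth=16
  + 86.0.0.0/8 (H3) depth=8

== LOOKUPS ==
["H1","H1","H3","H3","H1"]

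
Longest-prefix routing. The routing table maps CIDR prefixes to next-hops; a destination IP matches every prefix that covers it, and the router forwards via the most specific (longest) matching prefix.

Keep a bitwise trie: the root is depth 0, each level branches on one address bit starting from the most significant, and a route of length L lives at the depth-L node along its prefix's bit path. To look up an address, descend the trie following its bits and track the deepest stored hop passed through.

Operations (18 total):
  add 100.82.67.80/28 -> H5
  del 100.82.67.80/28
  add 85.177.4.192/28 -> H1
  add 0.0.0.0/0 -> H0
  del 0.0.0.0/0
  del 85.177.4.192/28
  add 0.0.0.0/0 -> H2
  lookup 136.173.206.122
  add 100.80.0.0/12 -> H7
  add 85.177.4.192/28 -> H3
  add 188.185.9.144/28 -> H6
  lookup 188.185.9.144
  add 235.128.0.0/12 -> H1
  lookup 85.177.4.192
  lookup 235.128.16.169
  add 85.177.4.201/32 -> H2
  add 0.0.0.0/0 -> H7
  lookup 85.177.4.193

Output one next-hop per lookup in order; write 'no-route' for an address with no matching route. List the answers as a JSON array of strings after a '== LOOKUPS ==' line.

Process each operation:
  add 100.82.67.80/28 -> H5 at depth 28
  - 100.82.67.80/28 clear@28
  add 85.177.4.192/28 -> H1 at depth 28
  add 0.0.0.0/0 -> H0 at depth 0
  - 0.0.0.0/0 clear@0
  - 85.177.4.192/28 clear@28
  add 0.0.0.0/0 -> H2 at depth 0
  Q 136.173.206.122: descend ε ; hops seen [H2] ; pick H2
  add 100.80.0.0/12 -> H7 at depth 12
  add 85.177.4.192/28 -> H3 at depth 28
  add 188.185.9.144/28 -> H6 at depth 28
  Q 188.185.9.144: descend 1011110010111001000010011001 ; hops seen [H2,H6] ; pick H6
  add 235.128.0.0/12 -> H1 at depth 12
  Q 85.177.4.192: descend 0101010110110001000001001100 ; hops seen [H2,H3] ; pick H3
  Q 235.128.16.169: descend 111010111000 ; hops seen [H2,H1] ; pick H1
  add 85.177.4.201/32 -> H2 at depth 32
  add 0.0.0.0/0 -> H7 at depth 0
  Q 85.177.4.193: descend 0101010110110001000001001100 ; hops seen [H7,H3] ; pick H3

== LOOKUPS ==
["H2","H6","H3","H1","H3"]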